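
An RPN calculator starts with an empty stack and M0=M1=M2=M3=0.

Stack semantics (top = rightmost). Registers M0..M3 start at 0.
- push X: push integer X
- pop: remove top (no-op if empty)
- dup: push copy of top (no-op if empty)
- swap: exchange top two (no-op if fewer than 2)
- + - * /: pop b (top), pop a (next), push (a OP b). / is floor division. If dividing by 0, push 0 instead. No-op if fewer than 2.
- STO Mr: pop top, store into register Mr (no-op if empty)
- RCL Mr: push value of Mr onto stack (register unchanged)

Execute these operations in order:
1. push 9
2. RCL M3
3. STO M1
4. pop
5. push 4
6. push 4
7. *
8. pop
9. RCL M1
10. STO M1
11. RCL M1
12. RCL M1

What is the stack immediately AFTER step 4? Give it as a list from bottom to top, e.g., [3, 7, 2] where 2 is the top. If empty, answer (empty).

After op 1 (push 9): stack=[9] mem=[0,0,0,0]
After op 2 (RCL M3): stack=[9,0] mem=[0,0,0,0]
After op 3 (STO M1): stack=[9] mem=[0,0,0,0]
After op 4 (pop): stack=[empty] mem=[0,0,0,0]

(empty)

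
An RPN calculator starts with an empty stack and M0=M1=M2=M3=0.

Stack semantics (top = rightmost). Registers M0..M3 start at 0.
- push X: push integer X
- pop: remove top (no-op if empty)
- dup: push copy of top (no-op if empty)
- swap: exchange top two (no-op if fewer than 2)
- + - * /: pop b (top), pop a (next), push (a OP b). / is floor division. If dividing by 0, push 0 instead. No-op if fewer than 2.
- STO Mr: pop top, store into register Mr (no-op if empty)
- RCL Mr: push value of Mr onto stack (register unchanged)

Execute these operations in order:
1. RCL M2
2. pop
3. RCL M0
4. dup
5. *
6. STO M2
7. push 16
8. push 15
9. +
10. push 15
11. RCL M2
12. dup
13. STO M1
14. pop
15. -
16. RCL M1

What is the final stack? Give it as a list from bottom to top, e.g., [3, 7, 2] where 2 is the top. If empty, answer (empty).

After op 1 (RCL M2): stack=[0] mem=[0,0,0,0]
After op 2 (pop): stack=[empty] mem=[0,0,0,0]
After op 3 (RCL M0): stack=[0] mem=[0,0,0,0]
After op 4 (dup): stack=[0,0] mem=[0,0,0,0]
After op 5 (*): stack=[0] mem=[0,0,0,0]
After op 6 (STO M2): stack=[empty] mem=[0,0,0,0]
After op 7 (push 16): stack=[16] mem=[0,0,0,0]
After op 8 (push 15): stack=[16,15] mem=[0,0,0,0]
After op 9 (+): stack=[31] mem=[0,0,0,0]
After op 10 (push 15): stack=[31,15] mem=[0,0,0,0]
After op 11 (RCL M2): stack=[31,15,0] mem=[0,0,0,0]
After op 12 (dup): stack=[31,15,0,0] mem=[0,0,0,0]
After op 13 (STO M1): stack=[31,15,0] mem=[0,0,0,0]
After op 14 (pop): stack=[31,15] mem=[0,0,0,0]
After op 15 (-): stack=[16] mem=[0,0,0,0]
After op 16 (RCL M1): stack=[16,0] mem=[0,0,0,0]

Answer: [16, 0]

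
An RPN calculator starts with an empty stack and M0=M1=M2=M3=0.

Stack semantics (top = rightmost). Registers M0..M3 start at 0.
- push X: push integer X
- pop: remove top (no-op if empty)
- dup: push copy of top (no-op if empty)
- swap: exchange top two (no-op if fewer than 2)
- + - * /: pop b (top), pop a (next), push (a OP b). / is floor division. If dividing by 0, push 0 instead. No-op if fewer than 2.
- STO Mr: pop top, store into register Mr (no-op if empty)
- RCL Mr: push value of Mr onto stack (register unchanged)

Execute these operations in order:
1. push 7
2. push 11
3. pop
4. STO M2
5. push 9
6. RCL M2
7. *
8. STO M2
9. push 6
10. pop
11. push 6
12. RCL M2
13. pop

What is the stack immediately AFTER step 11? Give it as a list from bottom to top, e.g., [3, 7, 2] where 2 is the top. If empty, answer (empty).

After op 1 (push 7): stack=[7] mem=[0,0,0,0]
After op 2 (push 11): stack=[7,11] mem=[0,0,0,0]
After op 3 (pop): stack=[7] mem=[0,0,0,0]
After op 4 (STO M2): stack=[empty] mem=[0,0,7,0]
After op 5 (push 9): stack=[9] mem=[0,0,7,0]
After op 6 (RCL M2): stack=[9,7] mem=[0,0,7,0]
After op 7 (*): stack=[63] mem=[0,0,7,0]
After op 8 (STO M2): stack=[empty] mem=[0,0,63,0]
After op 9 (push 6): stack=[6] mem=[0,0,63,0]
After op 10 (pop): stack=[empty] mem=[0,0,63,0]
After op 11 (push 6): stack=[6] mem=[0,0,63,0]

[6]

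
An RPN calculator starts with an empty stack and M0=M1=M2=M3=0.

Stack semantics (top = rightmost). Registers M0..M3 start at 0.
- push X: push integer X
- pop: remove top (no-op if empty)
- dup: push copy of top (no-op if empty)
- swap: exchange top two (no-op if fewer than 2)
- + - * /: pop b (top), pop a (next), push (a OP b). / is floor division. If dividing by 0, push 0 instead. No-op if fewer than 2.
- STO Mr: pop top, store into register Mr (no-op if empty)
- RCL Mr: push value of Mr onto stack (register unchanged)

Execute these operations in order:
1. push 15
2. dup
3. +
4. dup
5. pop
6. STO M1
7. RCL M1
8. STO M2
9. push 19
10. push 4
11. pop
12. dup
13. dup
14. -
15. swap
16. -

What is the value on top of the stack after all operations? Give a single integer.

After op 1 (push 15): stack=[15] mem=[0,0,0,0]
After op 2 (dup): stack=[15,15] mem=[0,0,0,0]
After op 3 (+): stack=[30] mem=[0,0,0,0]
After op 4 (dup): stack=[30,30] mem=[0,0,0,0]
After op 5 (pop): stack=[30] mem=[0,0,0,0]
After op 6 (STO M1): stack=[empty] mem=[0,30,0,0]
After op 7 (RCL M1): stack=[30] mem=[0,30,0,0]
After op 8 (STO M2): stack=[empty] mem=[0,30,30,0]
After op 9 (push 19): stack=[19] mem=[0,30,30,0]
After op 10 (push 4): stack=[19,4] mem=[0,30,30,0]
After op 11 (pop): stack=[19] mem=[0,30,30,0]
After op 12 (dup): stack=[19,19] mem=[0,30,30,0]
After op 13 (dup): stack=[19,19,19] mem=[0,30,30,0]
After op 14 (-): stack=[19,0] mem=[0,30,30,0]
After op 15 (swap): stack=[0,19] mem=[0,30,30,0]
After op 16 (-): stack=[-19] mem=[0,30,30,0]

Answer: -19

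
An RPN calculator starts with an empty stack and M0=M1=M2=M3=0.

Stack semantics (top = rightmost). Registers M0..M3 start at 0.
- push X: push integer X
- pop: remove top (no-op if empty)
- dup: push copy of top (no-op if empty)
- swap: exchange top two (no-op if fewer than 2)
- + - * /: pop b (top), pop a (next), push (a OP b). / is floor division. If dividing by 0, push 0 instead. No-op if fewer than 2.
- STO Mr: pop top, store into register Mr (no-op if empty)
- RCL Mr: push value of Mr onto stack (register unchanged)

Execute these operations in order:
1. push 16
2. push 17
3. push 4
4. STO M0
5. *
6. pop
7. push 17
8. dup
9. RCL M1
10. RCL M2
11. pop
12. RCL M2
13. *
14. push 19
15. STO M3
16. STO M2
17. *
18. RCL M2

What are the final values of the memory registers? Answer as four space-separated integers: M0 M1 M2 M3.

Answer: 4 0 0 19

Derivation:
After op 1 (push 16): stack=[16] mem=[0,0,0,0]
After op 2 (push 17): stack=[16,17] mem=[0,0,0,0]
After op 3 (push 4): stack=[16,17,4] mem=[0,0,0,0]
After op 4 (STO M0): stack=[16,17] mem=[4,0,0,0]
After op 5 (*): stack=[272] mem=[4,0,0,0]
After op 6 (pop): stack=[empty] mem=[4,0,0,0]
After op 7 (push 17): stack=[17] mem=[4,0,0,0]
After op 8 (dup): stack=[17,17] mem=[4,0,0,0]
After op 9 (RCL M1): stack=[17,17,0] mem=[4,0,0,0]
After op 10 (RCL M2): stack=[17,17,0,0] mem=[4,0,0,0]
After op 11 (pop): stack=[17,17,0] mem=[4,0,0,0]
After op 12 (RCL M2): stack=[17,17,0,0] mem=[4,0,0,0]
After op 13 (*): stack=[17,17,0] mem=[4,0,0,0]
After op 14 (push 19): stack=[17,17,0,19] mem=[4,0,0,0]
After op 15 (STO M3): stack=[17,17,0] mem=[4,0,0,19]
After op 16 (STO M2): stack=[17,17] mem=[4,0,0,19]
After op 17 (*): stack=[289] mem=[4,0,0,19]
After op 18 (RCL M2): stack=[289,0] mem=[4,0,0,19]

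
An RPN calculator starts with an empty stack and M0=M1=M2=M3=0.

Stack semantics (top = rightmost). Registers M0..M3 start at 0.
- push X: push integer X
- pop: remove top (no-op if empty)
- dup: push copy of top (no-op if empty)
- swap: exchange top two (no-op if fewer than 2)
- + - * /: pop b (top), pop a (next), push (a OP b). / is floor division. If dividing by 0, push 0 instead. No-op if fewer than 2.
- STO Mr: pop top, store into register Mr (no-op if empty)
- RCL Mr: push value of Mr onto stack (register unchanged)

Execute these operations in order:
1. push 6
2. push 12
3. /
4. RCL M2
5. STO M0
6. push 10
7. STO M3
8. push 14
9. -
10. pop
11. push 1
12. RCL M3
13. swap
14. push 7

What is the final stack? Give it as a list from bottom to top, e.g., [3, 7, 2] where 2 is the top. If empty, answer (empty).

Answer: [10, 1, 7]

Derivation:
After op 1 (push 6): stack=[6] mem=[0,0,0,0]
After op 2 (push 12): stack=[6,12] mem=[0,0,0,0]
After op 3 (/): stack=[0] mem=[0,0,0,0]
After op 4 (RCL M2): stack=[0,0] mem=[0,0,0,0]
After op 5 (STO M0): stack=[0] mem=[0,0,0,0]
After op 6 (push 10): stack=[0,10] mem=[0,0,0,0]
After op 7 (STO M3): stack=[0] mem=[0,0,0,10]
After op 8 (push 14): stack=[0,14] mem=[0,0,0,10]
After op 9 (-): stack=[-14] mem=[0,0,0,10]
After op 10 (pop): stack=[empty] mem=[0,0,0,10]
After op 11 (push 1): stack=[1] mem=[0,0,0,10]
After op 12 (RCL M3): stack=[1,10] mem=[0,0,0,10]
After op 13 (swap): stack=[10,1] mem=[0,0,0,10]
After op 14 (push 7): stack=[10,1,7] mem=[0,0,0,10]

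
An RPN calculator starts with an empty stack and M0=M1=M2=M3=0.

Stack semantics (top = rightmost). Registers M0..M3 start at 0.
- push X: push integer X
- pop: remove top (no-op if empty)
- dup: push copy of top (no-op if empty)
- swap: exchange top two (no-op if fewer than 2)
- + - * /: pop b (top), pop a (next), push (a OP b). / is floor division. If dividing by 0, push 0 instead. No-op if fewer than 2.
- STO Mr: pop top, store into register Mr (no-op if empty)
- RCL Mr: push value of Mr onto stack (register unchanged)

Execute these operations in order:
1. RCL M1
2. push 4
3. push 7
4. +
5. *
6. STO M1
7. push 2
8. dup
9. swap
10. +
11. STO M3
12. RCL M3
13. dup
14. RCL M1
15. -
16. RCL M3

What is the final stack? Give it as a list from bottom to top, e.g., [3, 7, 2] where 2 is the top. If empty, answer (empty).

After op 1 (RCL M1): stack=[0] mem=[0,0,0,0]
After op 2 (push 4): stack=[0,4] mem=[0,0,0,0]
After op 3 (push 7): stack=[0,4,7] mem=[0,0,0,0]
After op 4 (+): stack=[0,11] mem=[0,0,0,0]
After op 5 (*): stack=[0] mem=[0,0,0,0]
After op 6 (STO M1): stack=[empty] mem=[0,0,0,0]
After op 7 (push 2): stack=[2] mem=[0,0,0,0]
After op 8 (dup): stack=[2,2] mem=[0,0,0,0]
After op 9 (swap): stack=[2,2] mem=[0,0,0,0]
After op 10 (+): stack=[4] mem=[0,0,0,0]
After op 11 (STO M3): stack=[empty] mem=[0,0,0,4]
After op 12 (RCL M3): stack=[4] mem=[0,0,0,4]
After op 13 (dup): stack=[4,4] mem=[0,0,0,4]
After op 14 (RCL M1): stack=[4,4,0] mem=[0,0,0,4]
After op 15 (-): stack=[4,4] mem=[0,0,0,4]
After op 16 (RCL M3): stack=[4,4,4] mem=[0,0,0,4]

Answer: [4, 4, 4]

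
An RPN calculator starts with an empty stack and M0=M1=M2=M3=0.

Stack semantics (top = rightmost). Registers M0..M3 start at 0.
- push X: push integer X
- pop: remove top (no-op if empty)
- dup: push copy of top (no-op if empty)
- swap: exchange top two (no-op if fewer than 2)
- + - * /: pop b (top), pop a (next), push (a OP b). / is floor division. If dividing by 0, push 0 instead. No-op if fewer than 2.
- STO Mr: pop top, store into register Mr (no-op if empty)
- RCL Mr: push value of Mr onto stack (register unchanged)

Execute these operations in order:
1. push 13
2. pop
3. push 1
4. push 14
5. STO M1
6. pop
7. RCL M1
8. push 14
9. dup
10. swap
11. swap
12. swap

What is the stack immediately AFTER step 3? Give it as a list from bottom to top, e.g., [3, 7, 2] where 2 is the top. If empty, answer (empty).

After op 1 (push 13): stack=[13] mem=[0,0,0,0]
After op 2 (pop): stack=[empty] mem=[0,0,0,0]
After op 3 (push 1): stack=[1] mem=[0,0,0,0]

[1]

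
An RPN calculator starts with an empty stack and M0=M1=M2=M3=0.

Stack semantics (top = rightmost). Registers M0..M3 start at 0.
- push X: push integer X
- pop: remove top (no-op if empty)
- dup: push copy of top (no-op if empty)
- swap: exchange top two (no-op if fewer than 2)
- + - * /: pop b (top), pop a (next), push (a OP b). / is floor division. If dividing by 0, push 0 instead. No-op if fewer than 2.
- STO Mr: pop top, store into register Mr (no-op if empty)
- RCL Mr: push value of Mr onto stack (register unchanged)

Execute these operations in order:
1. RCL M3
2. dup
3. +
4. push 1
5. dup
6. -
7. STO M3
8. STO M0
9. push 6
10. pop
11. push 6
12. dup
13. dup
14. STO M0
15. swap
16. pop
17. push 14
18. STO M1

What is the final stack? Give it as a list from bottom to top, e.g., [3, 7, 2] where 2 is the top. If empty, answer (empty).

Answer: [6]

Derivation:
After op 1 (RCL M3): stack=[0] mem=[0,0,0,0]
After op 2 (dup): stack=[0,0] mem=[0,0,0,0]
After op 3 (+): stack=[0] mem=[0,0,0,0]
After op 4 (push 1): stack=[0,1] mem=[0,0,0,0]
After op 5 (dup): stack=[0,1,1] mem=[0,0,0,0]
After op 6 (-): stack=[0,0] mem=[0,0,0,0]
After op 7 (STO M3): stack=[0] mem=[0,0,0,0]
After op 8 (STO M0): stack=[empty] mem=[0,0,0,0]
After op 9 (push 6): stack=[6] mem=[0,0,0,0]
After op 10 (pop): stack=[empty] mem=[0,0,0,0]
After op 11 (push 6): stack=[6] mem=[0,0,0,0]
After op 12 (dup): stack=[6,6] mem=[0,0,0,0]
After op 13 (dup): stack=[6,6,6] mem=[0,0,0,0]
After op 14 (STO M0): stack=[6,6] mem=[6,0,0,0]
After op 15 (swap): stack=[6,6] mem=[6,0,0,0]
After op 16 (pop): stack=[6] mem=[6,0,0,0]
After op 17 (push 14): stack=[6,14] mem=[6,0,0,0]
After op 18 (STO M1): stack=[6] mem=[6,14,0,0]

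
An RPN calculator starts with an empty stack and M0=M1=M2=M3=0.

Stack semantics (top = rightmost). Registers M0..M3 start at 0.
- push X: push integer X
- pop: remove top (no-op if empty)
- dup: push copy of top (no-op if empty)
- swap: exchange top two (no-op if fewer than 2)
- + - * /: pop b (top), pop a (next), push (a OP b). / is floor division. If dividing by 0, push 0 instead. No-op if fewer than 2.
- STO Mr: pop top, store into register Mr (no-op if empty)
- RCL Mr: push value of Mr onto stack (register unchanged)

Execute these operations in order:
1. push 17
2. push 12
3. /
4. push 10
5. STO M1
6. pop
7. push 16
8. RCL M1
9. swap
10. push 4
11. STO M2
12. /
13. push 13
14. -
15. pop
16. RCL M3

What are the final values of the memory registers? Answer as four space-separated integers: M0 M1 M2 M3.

After op 1 (push 17): stack=[17] mem=[0,0,0,0]
After op 2 (push 12): stack=[17,12] mem=[0,0,0,0]
After op 3 (/): stack=[1] mem=[0,0,0,0]
After op 4 (push 10): stack=[1,10] mem=[0,0,0,0]
After op 5 (STO M1): stack=[1] mem=[0,10,0,0]
After op 6 (pop): stack=[empty] mem=[0,10,0,0]
After op 7 (push 16): stack=[16] mem=[0,10,0,0]
After op 8 (RCL M1): stack=[16,10] mem=[0,10,0,0]
After op 9 (swap): stack=[10,16] mem=[0,10,0,0]
After op 10 (push 4): stack=[10,16,4] mem=[0,10,0,0]
After op 11 (STO M2): stack=[10,16] mem=[0,10,4,0]
After op 12 (/): stack=[0] mem=[0,10,4,0]
After op 13 (push 13): stack=[0,13] mem=[0,10,4,0]
After op 14 (-): stack=[-13] mem=[0,10,4,0]
After op 15 (pop): stack=[empty] mem=[0,10,4,0]
After op 16 (RCL M3): stack=[0] mem=[0,10,4,0]

Answer: 0 10 4 0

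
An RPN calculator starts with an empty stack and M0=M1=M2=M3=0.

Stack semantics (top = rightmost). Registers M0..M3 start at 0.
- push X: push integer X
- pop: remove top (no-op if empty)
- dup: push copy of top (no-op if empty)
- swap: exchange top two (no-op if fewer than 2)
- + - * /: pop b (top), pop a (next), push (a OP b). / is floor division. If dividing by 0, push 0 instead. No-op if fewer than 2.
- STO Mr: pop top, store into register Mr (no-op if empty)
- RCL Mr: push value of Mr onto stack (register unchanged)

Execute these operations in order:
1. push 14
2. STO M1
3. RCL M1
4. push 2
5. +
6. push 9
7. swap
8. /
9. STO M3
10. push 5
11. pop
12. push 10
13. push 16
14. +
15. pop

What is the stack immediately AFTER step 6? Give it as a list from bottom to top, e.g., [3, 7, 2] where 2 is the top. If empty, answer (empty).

After op 1 (push 14): stack=[14] mem=[0,0,0,0]
After op 2 (STO M1): stack=[empty] mem=[0,14,0,0]
After op 3 (RCL M1): stack=[14] mem=[0,14,0,0]
After op 4 (push 2): stack=[14,2] mem=[0,14,0,0]
After op 5 (+): stack=[16] mem=[0,14,0,0]
After op 6 (push 9): stack=[16,9] mem=[0,14,0,0]

[16, 9]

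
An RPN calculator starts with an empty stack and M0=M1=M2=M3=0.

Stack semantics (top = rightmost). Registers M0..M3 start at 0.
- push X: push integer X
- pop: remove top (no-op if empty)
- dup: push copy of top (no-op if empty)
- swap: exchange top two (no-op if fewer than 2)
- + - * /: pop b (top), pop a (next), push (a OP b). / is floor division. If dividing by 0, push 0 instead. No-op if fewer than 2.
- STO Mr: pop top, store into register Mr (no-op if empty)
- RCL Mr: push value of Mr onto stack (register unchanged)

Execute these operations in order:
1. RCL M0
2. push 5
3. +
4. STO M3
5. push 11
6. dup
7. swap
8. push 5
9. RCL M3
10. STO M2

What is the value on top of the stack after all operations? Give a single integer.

After op 1 (RCL M0): stack=[0] mem=[0,0,0,0]
After op 2 (push 5): stack=[0,5] mem=[0,0,0,0]
After op 3 (+): stack=[5] mem=[0,0,0,0]
After op 4 (STO M3): stack=[empty] mem=[0,0,0,5]
After op 5 (push 11): stack=[11] mem=[0,0,0,5]
After op 6 (dup): stack=[11,11] mem=[0,0,0,5]
After op 7 (swap): stack=[11,11] mem=[0,0,0,5]
After op 8 (push 5): stack=[11,11,5] mem=[0,0,0,5]
After op 9 (RCL M3): stack=[11,11,5,5] mem=[0,0,0,5]
After op 10 (STO M2): stack=[11,11,5] mem=[0,0,5,5]

Answer: 5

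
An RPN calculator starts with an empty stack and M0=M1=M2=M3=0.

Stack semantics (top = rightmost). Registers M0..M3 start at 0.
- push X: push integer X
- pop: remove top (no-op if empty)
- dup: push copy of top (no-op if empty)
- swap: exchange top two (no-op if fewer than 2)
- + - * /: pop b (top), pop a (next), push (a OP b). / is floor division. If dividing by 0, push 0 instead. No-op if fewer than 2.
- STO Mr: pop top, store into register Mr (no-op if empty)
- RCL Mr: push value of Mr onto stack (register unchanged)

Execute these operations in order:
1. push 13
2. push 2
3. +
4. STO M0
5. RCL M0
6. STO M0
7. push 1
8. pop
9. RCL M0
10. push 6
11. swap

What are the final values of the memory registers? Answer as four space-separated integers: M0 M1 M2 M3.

Answer: 15 0 0 0

Derivation:
After op 1 (push 13): stack=[13] mem=[0,0,0,0]
After op 2 (push 2): stack=[13,2] mem=[0,0,0,0]
After op 3 (+): stack=[15] mem=[0,0,0,0]
After op 4 (STO M0): stack=[empty] mem=[15,0,0,0]
After op 5 (RCL M0): stack=[15] mem=[15,0,0,0]
After op 6 (STO M0): stack=[empty] mem=[15,0,0,0]
After op 7 (push 1): stack=[1] mem=[15,0,0,0]
After op 8 (pop): stack=[empty] mem=[15,0,0,0]
After op 9 (RCL M0): stack=[15] mem=[15,0,0,0]
After op 10 (push 6): stack=[15,6] mem=[15,0,0,0]
After op 11 (swap): stack=[6,15] mem=[15,0,0,0]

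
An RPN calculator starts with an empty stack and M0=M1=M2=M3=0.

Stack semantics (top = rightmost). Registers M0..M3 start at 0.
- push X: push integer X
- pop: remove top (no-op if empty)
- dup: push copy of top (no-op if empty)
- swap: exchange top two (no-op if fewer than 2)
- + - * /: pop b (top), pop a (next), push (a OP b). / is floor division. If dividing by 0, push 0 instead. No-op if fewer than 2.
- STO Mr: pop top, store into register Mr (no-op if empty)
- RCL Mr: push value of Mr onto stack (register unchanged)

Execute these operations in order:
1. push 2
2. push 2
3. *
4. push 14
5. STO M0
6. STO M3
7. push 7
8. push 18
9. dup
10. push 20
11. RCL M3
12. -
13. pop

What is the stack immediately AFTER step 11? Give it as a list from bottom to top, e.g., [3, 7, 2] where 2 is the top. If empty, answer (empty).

After op 1 (push 2): stack=[2] mem=[0,0,0,0]
After op 2 (push 2): stack=[2,2] mem=[0,0,0,0]
After op 3 (*): stack=[4] mem=[0,0,0,0]
After op 4 (push 14): stack=[4,14] mem=[0,0,0,0]
After op 5 (STO M0): stack=[4] mem=[14,0,0,0]
After op 6 (STO M3): stack=[empty] mem=[14,0,0,4]
After op 7 (push 7): stack=[7] mem=[14,0,0,4]
After op 8 (push 18): stack=[7,18] mem=[14,0,0,4]
After op 9 (dup): stack=[7,18,18] mem=[14,0,0,4]
After op 10 (push 20): stack=[7,18,18,20] mem=[14,0,0,4]
After op 11 (RCL M3): stack=[7,18,18,20,4] mem=[14,0,0,4]

[7, 18, 18, 20, 4]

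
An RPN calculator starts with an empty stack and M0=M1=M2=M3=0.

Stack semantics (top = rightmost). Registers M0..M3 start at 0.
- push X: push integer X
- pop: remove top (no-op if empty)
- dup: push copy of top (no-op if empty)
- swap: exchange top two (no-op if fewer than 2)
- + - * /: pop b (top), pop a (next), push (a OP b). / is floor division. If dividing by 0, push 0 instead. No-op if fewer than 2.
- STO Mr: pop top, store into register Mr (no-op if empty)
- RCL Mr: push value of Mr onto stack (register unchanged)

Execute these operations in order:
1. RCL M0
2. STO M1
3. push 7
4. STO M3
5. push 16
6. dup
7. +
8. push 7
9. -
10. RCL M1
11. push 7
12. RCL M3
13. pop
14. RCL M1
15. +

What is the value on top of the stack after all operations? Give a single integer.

Answer: 7

Derivation:
After op 1 (RCL M0): stack=[0] mem=[0,0,0,0]
After op 2 (STO M1): stack=[empty] mem=[0,0,0,0]
After op 3 (push 7): stack=[7] mem=[0,0,0,0]
After op 4 (STO M3): stack=[empty] mem=[0,0,0,7]
After op 5 (push 16): stack=[16] mem=[0,0,0,7]
After op 6 (dup): stack=[16,16] mem=[0,0,0,7]
After op 7 (+): stack=[32] mem=[0,0,0,7]
After op 8 (push 7): stack=[32,7] mem=[0,0,0,7]
After op 9 (-): stack=[25] mem=[0,0,0,7]
After op 10 (RCL M1): stack=[25,0] mem=[0,0,0,7]
After op 11 (push 7): stack=[25,0,7] mem=[0,0,0,7]
After op 12 (RCL M3): stack=[25,0,7,7] mem=[0,0,0,7]
After op 13 (pop): stack=[25,0,7] mem=[0,0,0,7]
After op 14 (RCL M1): stack=[25,0,7,0] mem=[0,0,0,7]
After op 15 (+): stack=[25,0,7] mem=[0,0,0,7]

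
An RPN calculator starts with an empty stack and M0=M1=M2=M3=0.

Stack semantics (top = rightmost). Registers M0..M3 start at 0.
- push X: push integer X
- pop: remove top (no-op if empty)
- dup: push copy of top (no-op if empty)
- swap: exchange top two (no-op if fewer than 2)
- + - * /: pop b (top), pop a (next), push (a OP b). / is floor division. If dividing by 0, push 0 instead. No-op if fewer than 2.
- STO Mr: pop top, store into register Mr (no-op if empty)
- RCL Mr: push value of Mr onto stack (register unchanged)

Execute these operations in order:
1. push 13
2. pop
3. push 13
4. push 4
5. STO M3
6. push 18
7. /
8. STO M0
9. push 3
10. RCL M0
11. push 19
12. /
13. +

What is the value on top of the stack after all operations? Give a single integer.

After op 1 (push 13): stack=[13] mem=[0,0,0,0]
After op 2 (pop): stack=[empty] mem=[0,0,0,0]
After op 3 (push 13): stack=[13] mem=[0,0,0,0]
After op 4 (push 4): stack=[13,4] mem=[0,0,0,0]
After op 5 (STO M3): stack=[13] mem=[0,0,0,4]
After op 6 (push 18): stack=[13,18] mem=[0,0,0,4]
After op 7 (/): stack=[0] mem=[0,0,0,4]
After op 8 (STO M0): stack=[empty] mem=[0,0,0,4]
After op 9 (push 3): stack=[3] mem=[0,0,0,4]
After op 10 (RCL M0): stack=[3,0] mem=[0,0,0,4]
After op 11 (push 19): stack=[3,0,19] mem=[0,0,0,4]
After op 12 (/): stack=[3,0] mem=[0,0,0,4]
After op 13 (+): stack=[3] mem=[0,0,0,4]

Answer: 3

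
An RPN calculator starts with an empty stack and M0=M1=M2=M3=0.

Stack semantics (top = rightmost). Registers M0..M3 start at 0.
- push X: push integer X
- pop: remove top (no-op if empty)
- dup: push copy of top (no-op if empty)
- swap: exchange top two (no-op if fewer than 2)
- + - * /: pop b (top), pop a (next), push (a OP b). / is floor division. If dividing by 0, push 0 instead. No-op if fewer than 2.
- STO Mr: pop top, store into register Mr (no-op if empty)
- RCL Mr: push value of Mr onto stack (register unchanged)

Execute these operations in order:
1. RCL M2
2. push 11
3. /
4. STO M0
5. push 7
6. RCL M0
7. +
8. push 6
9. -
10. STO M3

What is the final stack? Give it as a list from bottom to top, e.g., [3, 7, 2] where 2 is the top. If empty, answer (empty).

After op 1 (RCL M2): stack=[0] mem=[0,0,0,0]
After op 2 (push 11): stack=[0,11] mem=[0,0,0,0]
After op 3 (/): stack=[0] mem=[0,0,0,0]
After op 4 (STO M0): stack=[empty] mem=[0,0,0,0]
After op 5 (push 7): stack=[7] mem=[0,0,0,0]
After op 6 (RCL M0): stack=[7,0] mem=[0,0,0,0]
After op 7 (+): stack=[7] mem=[0,0,0,0]
After op 8 (push 6): stack=[7,6] mem=[0,0,0,0]
After op 9 (-): stack=[1] mem=[0,0,0,0]
After op 10 (STO M3): stack=[empty] mem=[0,0,0,1]

Answer: (empty)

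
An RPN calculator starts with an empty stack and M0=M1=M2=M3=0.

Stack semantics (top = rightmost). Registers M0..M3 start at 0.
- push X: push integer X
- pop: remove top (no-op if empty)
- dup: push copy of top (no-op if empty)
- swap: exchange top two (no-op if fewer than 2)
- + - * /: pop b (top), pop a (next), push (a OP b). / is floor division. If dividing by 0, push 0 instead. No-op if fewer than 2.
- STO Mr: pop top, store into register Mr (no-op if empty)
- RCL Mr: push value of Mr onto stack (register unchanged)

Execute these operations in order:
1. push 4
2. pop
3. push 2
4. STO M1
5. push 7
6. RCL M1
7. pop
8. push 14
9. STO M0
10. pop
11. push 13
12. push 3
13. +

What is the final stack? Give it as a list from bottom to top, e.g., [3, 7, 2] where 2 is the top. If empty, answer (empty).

Answer: [16]

Derivation:
After op 1 (push 4): stack=[4] mem=[0,0,0,0]
After op 2 (pop): stack=[empty] mem=[0,0,0,0]
After op 3 (push 2): stack=[2] mem=[0,0,0,0]
After op 4 (STO M1): stack=[empty] mem=[0,2,0,0]
After op 5 (push 7): stack=[7] mem=[0,2,0,0]
After op 6 (RCL M1): stack=[7,2] mem=[0,2,0,0]
After op 7 (pop): stack=[7] mem=[0,2,0,0]
After op 8 (push 14): stack=[7,14] mem=[0,2,0,0]
After op 9 (STO M0): stack=[7] mem=[14,2,0,0]
After op 10 (pop): stack=[empty] mem=[14,2,0,0]
After op 11 (push 13): stack=[13] mem=[14,2,0,0]
After op 12 (push 3): stack=[13,3] mem=[14,2,0,0]
After op 13 (+): stack=[16] mem=[14,2,0,0]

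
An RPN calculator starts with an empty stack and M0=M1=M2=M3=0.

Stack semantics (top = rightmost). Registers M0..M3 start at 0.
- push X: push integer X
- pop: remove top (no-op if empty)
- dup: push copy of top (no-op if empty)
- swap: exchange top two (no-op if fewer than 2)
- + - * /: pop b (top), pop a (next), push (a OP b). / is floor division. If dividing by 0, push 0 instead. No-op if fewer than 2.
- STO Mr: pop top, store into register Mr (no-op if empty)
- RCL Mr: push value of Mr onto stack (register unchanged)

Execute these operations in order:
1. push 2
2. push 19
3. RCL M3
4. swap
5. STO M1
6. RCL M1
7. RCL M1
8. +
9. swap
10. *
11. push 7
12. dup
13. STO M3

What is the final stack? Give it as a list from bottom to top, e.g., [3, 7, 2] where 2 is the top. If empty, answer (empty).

Answer: [2, 0, 7]

Derivation:
After op 1 (push 2): stack=[2] mem=[0,0,0,0]
After op 2 (push 19): stack=[2,19] mem=[0,0,0,0]
After op 3 (RCL M3): stack=[2,19,0] mem=[0,0,0,0]
After op 4 (swap): stack=[2,0,19] mem=[0,0,0,0]
After op 5 (STO M1): stack=[2,0] mem=[0,19,0,0]
After op 6 (RCL M1): stack=[2,0,19] mem=[0,19,0,0]
After op 7 (RCL M1): stack=[2,0,19,19] mem=[0,19,0,0]
After op 8 (+): stack=[2,0,38] mem=[0,19,0,0]
After op 9 (swap): stack=[2,38,0] mem=[0,19,0,0]
After op 10 (*): stack=[2,0] mem=[0,19,0,0]
After op 11 (push 7): stack=[2,0,7] mem=[0,19,0,0]
After op 12 (dup): stack=[2,0,7,7] mem=[0,19,0,0]
After op 13 (STO M3): stack=[2,0,7] mem=[0,19,0,7]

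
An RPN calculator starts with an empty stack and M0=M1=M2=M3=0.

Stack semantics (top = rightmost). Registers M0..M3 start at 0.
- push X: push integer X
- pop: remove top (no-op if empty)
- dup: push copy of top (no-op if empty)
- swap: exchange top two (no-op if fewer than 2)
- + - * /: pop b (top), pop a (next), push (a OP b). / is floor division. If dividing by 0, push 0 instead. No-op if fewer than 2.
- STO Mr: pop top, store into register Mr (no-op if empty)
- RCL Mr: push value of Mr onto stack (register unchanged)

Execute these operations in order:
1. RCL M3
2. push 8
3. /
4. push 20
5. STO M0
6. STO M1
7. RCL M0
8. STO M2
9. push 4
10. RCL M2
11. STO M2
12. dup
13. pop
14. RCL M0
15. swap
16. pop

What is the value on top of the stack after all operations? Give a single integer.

After op 1 (RCL M3): stack=[0] mem=[0,0,0,0]
After op 2 (push 8): stack=[0,8] mem=[0,0,0,0]
After op 3 (/): stack=[0] mem=[0,0,0,0]
After op 4 (push 20): stack=[0,20] mem=[0,0,0,0]
After op 5 (STO M0): stack=[0] mem=[20,0,0,0]
After op 6 (STO M1): stack=[empty] mem=[20,0,0,0]
After op 7 (RCL M0): stack=[20] mem=[20,0,0,0]
After op 8 (STO M2): stack=[empty] mem=[20,0,20,0]
After op 9 (push 4): stack=[4] mem=[20,0,20,0]
After op 10 (RCL M2): stack=[4,20] mem=[20,0,20,0]
After op 11 (STO M2): stack=[4] mem=[20,0,20,0]
After op 12 (dup): stack=[4,4] mem=[20,0,20,0]
After op 13 (pop): stack=[4] mem=[20,0,20,0]
After op 14 (RCL M0): stack=[4,20] mem=[20,0,20,0]
After op 15 (swap): stack=[20,4] mem=[20,0,20,0]
After op 16 (pop): stack=[20] mem=[20,0,20,0]

Answer: 20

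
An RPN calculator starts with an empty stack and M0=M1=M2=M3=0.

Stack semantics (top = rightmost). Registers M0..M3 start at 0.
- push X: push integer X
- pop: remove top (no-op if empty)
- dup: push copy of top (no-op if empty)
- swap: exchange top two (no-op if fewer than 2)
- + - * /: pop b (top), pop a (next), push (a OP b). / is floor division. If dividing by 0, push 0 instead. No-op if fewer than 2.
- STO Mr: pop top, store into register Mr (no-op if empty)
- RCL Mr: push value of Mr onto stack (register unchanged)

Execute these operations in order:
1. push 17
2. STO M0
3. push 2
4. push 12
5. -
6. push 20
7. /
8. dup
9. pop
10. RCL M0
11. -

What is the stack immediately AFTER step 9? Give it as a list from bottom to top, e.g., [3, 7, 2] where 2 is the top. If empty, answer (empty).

After op 1 (push 17): stack=[17] mem=[0,0,0,0]
After op 2 (STO M0): stack=[empty] mem=[17,0,0,0]
After op 3 (push 2): stack=[2] mem=[17,0,0,0]
After op 4 (push 12): stack=[2,12] mem=[17,0,0,0]
After op 5 (-): stack=[-10] mem=[17,0,0,0]
After op 6 (push 20): stack=[-10,20] mem=[17,0,0,0]
After op 7 (/): stack=[-1] mem=[17,0,0,0]
After op 8 (dup): stack=[-1,-1] mem=[17,0,0,0]
After op 9 (pop): stack=[-1] mem=[17,0,0,0]

[-1]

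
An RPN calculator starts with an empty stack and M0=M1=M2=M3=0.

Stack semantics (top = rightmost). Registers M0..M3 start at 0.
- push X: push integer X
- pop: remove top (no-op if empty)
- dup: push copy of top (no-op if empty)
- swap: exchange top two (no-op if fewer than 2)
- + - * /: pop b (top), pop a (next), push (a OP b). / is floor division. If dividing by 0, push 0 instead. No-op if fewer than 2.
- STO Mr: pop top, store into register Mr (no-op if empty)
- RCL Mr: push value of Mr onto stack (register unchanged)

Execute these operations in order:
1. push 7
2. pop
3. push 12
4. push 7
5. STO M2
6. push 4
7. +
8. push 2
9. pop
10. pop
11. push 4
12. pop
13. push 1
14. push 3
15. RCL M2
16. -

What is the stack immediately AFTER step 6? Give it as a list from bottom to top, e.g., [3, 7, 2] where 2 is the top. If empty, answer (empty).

After op 1 (push 7): stack=[7] mem=[0,0,0,0]
After op 2 (pop): stack=[empty] mem=[0,0,0,0]
After op 3 (push 12): stack=[12] mem=[0,0,0,0]
After op 4 (push 7): stack=[12,7] mem=[0,0,0,0]
After op 5 (STO M2): stack=[12] mem=[0,0,7,0]
After op 6 (push 4): stack=[12,4] mem=[0,0,7,0]

[12, 4]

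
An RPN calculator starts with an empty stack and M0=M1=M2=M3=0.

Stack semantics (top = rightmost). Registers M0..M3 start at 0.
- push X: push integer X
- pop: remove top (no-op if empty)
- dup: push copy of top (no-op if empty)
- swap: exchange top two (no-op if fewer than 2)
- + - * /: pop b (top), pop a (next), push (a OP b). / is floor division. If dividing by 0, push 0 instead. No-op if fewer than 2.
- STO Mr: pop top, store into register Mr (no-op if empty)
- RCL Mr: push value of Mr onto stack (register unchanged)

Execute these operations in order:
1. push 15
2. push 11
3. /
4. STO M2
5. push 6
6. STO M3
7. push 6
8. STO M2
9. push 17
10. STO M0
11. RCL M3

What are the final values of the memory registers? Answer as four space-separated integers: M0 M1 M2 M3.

Answer: 17 0 6 6

Derivation:
After op 1 (push 15): stack=[15] mem=[0,0,0,0]
After op 2 (push 11): stack=[15,11] mem=[0,0,0,0]
After op 3 (/): stack=[1] mem=[0,0,0,0]
After op 4 (STO M2): stack=[empty] mem=[0,0,1,0]
After op 5 (push 6): stack=[6] mem=[0,0,1,0]
After op 6 (STO M3): stack=[empty] mem=[0,0,1,6]
After op 7 (push 6): stack=[6] mem=[0,0,1,6]
After op 8 (STO M2): stack=[empty] mem=[0,0,6,6]
After op 9 (push 17): stack=[17] mem=[0,0,6,6]
After op 10 (STO M0): stack=[empty] mem=[17,0,6,6]
After op 11 (RCL M3): stack=[6] mem=[17,0,6,6]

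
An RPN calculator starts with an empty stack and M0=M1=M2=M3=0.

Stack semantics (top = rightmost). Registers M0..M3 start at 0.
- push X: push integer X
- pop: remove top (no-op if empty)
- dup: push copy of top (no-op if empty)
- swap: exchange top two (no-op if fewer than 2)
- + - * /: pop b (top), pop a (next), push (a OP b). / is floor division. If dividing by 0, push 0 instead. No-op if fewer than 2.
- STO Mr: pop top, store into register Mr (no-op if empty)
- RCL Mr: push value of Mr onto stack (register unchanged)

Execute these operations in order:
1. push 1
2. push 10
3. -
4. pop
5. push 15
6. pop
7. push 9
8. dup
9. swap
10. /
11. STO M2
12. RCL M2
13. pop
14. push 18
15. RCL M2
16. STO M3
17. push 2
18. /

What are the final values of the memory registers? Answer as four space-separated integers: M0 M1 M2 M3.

After op 1 (push 1): stack=[1] mem=[0,0,0,0]
After op 2 (push 10): stack=[1,10] mem=[0,0,0,0]
After op 3 (-): stack=[-9] mem=[0,0,0,0]
After op 4 (pop): stack=[empty] mem=[0,0,0,0]
After op 5 (push 15): stack=[15] mem=[0,0,0,0]
After op 6 (pop): stack=[empty] mem=[0,0,0,0]
After op 7 (push 9): stack=[9] mem=[0,0,0,0]
After op 8 (dup): stack=[9,9] mem=[0,0,0,0]
After op 9 (swap): stack=[9,9] mem=[0,0,0,0]
After op 10 (/): stack=[1] mem=[0,0,0,0]
After op 11 (STO M2): stack=[empty] mem=[0,0,1,0]
After op 12 (RCL M2): stack=[1] mem=[0,0,1,0]
After op 13 (pop): stack=[empty] mem=[0,0,1,0]
After op 14 (push 18): stack=[18] mem=[0,0,1,0]
After op 15 (RCL M2): stack=[18,1] mem=[0,0,1,0]
After op 16 (STO M3): stack=[18] mem=[0,0,1,1]
After op 17 (push 2): stack=[18,2] mem=[0,0,1,1]
After op 18 (/): stack=[9] mem=[0,0,1,1]

Answer: 0 0 1 1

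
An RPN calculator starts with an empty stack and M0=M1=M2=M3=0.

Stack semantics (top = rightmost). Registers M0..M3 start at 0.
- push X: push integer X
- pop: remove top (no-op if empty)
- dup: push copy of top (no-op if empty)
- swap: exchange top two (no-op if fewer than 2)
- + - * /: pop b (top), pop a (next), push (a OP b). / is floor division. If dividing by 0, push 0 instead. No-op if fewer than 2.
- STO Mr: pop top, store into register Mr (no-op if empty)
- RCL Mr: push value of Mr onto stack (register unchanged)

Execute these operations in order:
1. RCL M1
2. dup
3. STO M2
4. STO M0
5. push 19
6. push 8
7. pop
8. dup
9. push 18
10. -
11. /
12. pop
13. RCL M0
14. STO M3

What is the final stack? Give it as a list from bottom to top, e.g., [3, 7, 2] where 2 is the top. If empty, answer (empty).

After op 1 (RCL M1): stack=[0] mem=[0,0,0,0]
After op 2 (dup): stack=[0,0] mem=[0,0,0,0]
After op 3 (STO M2): stack=[0] mem=[0,0,0,0]
After op 4 (STO M0): stack=[empty] mem=[0,0,0,0]
After op 5 (push 19): stack=[19] mem=[0,0,0,0]
After op 6 (push 8): stack=[19,8] mem=[0,0,0,0]
After op 7 (pop): stack=[19] mem=[0,0,0,0]
After op 8 (dup): stack=[19,19] mem=[0,0,0,0]
After op 9 (push 18): stack=[19,19,18] mem=[0,0,0,0]
After op 10 (-): stack=[19,1] mem=[0,0,0,0]
After op 11 (/): stack=[19] mem=[0,0,0,0]
After op 12 (pop): stack=[empty] mem=[0,0,0,0]
After op 13 (RCL M0): stack=[0] mem=[0,0,0,0]
After op 14 (STO M3): stack=[empty] mem=[0,0,0,0]

Answer: (empty)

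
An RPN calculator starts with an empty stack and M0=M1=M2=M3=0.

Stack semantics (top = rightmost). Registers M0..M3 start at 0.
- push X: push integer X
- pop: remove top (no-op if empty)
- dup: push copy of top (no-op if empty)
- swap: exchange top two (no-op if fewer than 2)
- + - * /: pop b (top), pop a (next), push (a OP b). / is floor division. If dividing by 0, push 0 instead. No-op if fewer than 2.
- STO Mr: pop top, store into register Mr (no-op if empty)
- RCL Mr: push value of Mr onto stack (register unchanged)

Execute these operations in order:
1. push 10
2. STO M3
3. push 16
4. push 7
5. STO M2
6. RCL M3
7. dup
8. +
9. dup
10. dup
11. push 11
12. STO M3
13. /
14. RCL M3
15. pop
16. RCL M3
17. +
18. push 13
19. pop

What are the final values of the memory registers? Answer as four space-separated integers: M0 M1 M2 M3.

After op 1 (push 10): stack=[10] mem=[0,0,0,0]
After op 2 (STO M3): stack=[empty] mem=[0,0,0,10]
After op 3 (push 16): stack=[16] mem=[0,0,0,10]
After op 4 (push 7): stack=[16,7] mem=[0,0,0,10]
After op 5 (STO M2): stack=[16] mem=[0,0,7,10]
After op 6 (RCL M3): stack=[16,10] mem=[0,0,7,10]
After op 7 (dup): stack=[16,10,10] mem=[0,0,7,10]
After op 8 (+): stack=[16,20] mem=[0,0,7,10]
After op 9 (dup): stack=[16,20,20] mem=[0,0,7,10]
After op 10 (dup): stack=[16,20,20,20] mem=[0,0,7,10]
After op 11 (push 11): stack=[16,20,20,20,11] mem=[0,0,7,10]
After op 12 (STO M3): stack=[16,20,20,20] mem=[0,0,7,11]
After op 13 (/): stack=[16,20,1] mem=[0,0,7,11]
After op 14 (RCL M3): stack=[16,20,1,11] mem=[0,0,7,11]
After op 15 (pop): stack=[16,20,1] mem=[0,0,7,11]
After op 16 (RCL M3): stack=[16,20,1,11] mem=[0,0,7,11]
After op 17 (+): stack=[16,20,12] mem=[0,0,7,11]
After op 18 (push 13): stack=[16,20,12,13] mem=[0,0,7,11]
After op 19 (pop): stack=[16,20,12] mem=[0,0,7,11]

Answer: 0 0 7 11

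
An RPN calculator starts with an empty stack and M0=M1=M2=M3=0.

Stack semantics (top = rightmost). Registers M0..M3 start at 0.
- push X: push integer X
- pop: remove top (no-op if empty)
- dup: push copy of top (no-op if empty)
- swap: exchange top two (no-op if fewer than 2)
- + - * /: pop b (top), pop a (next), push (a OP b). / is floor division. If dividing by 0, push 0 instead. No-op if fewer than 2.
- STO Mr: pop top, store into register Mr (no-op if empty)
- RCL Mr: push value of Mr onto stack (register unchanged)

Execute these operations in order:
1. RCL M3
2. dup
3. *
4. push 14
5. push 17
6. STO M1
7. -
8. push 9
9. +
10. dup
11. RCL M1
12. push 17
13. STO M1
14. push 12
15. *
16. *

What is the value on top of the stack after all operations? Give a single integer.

After op 1 (RCL M3): stack=[0] mem=[0,0,0,0]
After op 2 (dup): stack=[0,0] mem=[0,0,0,0]
After op 3 (*): stack=[0] mem=[0,0,0,0]
After op 4 (push 14): stack=[0,14] mem=[0,0,0,0]
After op 5 (push 17): stack=[0,14,17] mem=[0,0,0,0]
After op 6 (STO M1): stack=[0,14] mem=[0,17,0,0]
After op 7 (-): stack=[-14] mem=[0,17,0,0]
After op 8 (push 9): stack=[-14,9] mem=[0,17,0,0]
After op 9 (+): stack=[-5] mem=[0,17,0,0]
After op 10 (dup): stack=[-5,-5] mem=[0,17,0,0]
After op 11 (RCL M1): stack=[-5,-5,17] mem=[0,17,0,0]
After op 12 (push 17): stack=[-5,-5,17,17] mem=[0,17,0,0]
After op 13 (STO M1): stack=[-5,-5,17] mem=[0,17,0,0]
After op 14 (push 12): stack=[-5,-5,17,12] mem=[0,17,0,0]
After op 15 (*): stack=[-5,-5,204] mem=[0,17,0,0]
After op 16 (*): stack=[-5,-1020] mem=[0,17,0,0]

Answer: -1020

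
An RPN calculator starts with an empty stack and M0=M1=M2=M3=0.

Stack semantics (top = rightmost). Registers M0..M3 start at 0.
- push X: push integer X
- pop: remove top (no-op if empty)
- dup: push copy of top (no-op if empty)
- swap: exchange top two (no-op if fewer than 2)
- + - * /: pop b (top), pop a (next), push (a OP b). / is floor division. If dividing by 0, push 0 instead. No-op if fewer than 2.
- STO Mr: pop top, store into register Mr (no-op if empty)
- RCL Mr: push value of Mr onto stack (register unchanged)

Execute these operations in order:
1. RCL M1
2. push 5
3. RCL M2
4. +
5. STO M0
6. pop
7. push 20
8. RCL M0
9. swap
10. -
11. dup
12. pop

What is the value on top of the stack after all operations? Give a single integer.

Answer: -15

Derivation:
After op 1 (RCL M1): stack=[0] mem=[0,0,0,0]
After op 2 (push 5): stack=[0,5] mem=[0,0,0,0]
After op 3 (RCL M2): stack=[0,5,0] mem=[0,0,0,0]
After op 4 (+): stack=[0,5] mem=[0,0,0,0]
After op 5 (STO M0): stack=[0] mem=[5,0,0,0]
After op 6 (pop): stack=[empty] mem=[5,0,0,0]
After op 7 (push 20): stack=[20] mem=[5,0,0,0]
After op 8 (RCL M0): stack=[20,5] mem=[5,0,0,0]
After op 9 (swap): stack=[5,20] mem=[5,0,0,0]
After op 10 (-): stack=[-15] mem=[5,0,0,0]
After op 11 (dup): stack=[-15,-15] mem=[5,0,0,0]
After op 12 (pop): stack=[-15] mem=[5,0,0,0]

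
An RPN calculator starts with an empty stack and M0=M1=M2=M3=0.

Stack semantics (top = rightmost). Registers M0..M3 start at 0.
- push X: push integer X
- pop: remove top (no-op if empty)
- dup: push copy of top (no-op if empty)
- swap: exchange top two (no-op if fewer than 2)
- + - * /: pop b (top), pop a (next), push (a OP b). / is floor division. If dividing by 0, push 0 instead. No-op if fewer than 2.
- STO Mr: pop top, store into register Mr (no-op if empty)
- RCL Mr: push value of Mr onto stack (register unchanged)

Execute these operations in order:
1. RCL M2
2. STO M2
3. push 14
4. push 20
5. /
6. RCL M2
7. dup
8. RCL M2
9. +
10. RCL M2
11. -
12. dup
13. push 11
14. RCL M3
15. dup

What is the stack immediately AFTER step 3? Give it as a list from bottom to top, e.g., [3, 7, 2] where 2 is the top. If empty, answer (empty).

After op 1 (RCL M2): stack=[0] mem=[0,0,0,0]
After op 2 (STO M2): stack=[empty] mem=[0,0,0,0]
After op 3 (push 14): stack=[14] mem=[0,0,0,0]

[14]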